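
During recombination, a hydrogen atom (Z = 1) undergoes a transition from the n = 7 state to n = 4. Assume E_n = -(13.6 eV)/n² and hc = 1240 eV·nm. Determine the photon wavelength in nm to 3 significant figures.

2170 nm

ΔE = 13.60 × (1/4² − 1/7²) = 13.60 × 0.04209 = 0.5724 eV.
λ = hc/ΔE = 1240 / 0.5724 = 2170 nm.
This line belongs to the Brackett series.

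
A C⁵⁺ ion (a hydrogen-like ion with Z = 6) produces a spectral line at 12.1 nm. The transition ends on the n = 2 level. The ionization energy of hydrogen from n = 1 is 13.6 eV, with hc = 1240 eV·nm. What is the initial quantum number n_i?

n_i = 5

The photon energy is ΔE = hc/λ = 1240 / 12.1 = 102.5 eV.
With Z = 6, ΔE = 489.6 × (1/n_f² − 1/n_i²), so 1/n_f² − 1/n_i² = 0.2093.
With n_f = 2: 1/n_i² = 1/4 − 0.2093 = 0.04069, so n_i ≈ 4.96.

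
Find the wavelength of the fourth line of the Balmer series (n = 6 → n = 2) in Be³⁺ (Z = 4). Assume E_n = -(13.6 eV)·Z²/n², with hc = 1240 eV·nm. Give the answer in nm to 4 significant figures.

The Balmer series terminates on n_f = 2; the fourth line has n_i = 2+4 = 6.
ΔE = 217.6 × (1/2² − 1/6²) = 48.36 eV.
λ = 1240 / 48.36 = 25.64 nm.

25.64 nm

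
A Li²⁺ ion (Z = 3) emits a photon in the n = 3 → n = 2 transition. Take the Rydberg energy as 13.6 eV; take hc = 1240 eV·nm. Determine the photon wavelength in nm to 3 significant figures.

72.9 nm

For Z = 3 the level energies scale as Z², so the effective Rydberg energy is 13.6 × 9 = 122.4 eV.
ΔE = 122.4 × (1/2² − 1/3²) = 122.4 × 0.1389 = 17.00 eV.
λ = hc/ΔE = 1240 / 17.00 = 72.9 nm.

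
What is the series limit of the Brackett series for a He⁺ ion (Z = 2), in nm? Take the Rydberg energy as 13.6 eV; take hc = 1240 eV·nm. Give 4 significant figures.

The Brackett series has lower level n_f = 4; the series limit corresponds to n_i → ∞.
ΔE_max = 13.6 × 4 / 4² = 3.400 eV.
λ_min = 1240 / 3.400 = 364.7 nm.

364.7 nm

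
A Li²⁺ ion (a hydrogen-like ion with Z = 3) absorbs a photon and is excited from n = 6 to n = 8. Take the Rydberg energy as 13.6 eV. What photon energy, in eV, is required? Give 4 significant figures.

1.488 eV

The Bohr energies scale as Z², so for Z = 3: E_n = −122.4/n² eV.
E_8 = −122.4/64 = −1.913 eV and E_6 = −122.4/36 = −3.400 eV.
The photon energy is |E_8 − E_6| = 1.488 eV.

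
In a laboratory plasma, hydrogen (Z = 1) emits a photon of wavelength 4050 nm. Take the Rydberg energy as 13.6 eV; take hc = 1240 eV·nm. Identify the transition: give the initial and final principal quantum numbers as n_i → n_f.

n_i = 5, n_f = 4

The photon energy is ΔE = hc/λ = 1240 / 4050 = 0.3062 eV.
With Z = 1, ΔE = 13.60 × (1/n_f² − 1/n_i²), so 1/n_f² − 1/n_i² = 0.02251.
Trying n_f = 4 gives 1/n_i² = 0.03999, i.e. n_i ≈ 5; this pair matches.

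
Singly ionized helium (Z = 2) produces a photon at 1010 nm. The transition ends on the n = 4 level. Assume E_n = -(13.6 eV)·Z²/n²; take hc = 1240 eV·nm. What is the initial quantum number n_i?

n_i = 5

The photon energy is ΔE = hc/λ = 1240 / 1010 = 1.228 eV.
With Z = 2, ΔE = 54.40 × (1/n_f² − 1/n_i²), so 1/n_f² − 1/n_i² = 0.02257.
With n_f = 4: 1/n_i² = 1/16 − 0.02257 = 0.03993, so n_i ≈ 5.00.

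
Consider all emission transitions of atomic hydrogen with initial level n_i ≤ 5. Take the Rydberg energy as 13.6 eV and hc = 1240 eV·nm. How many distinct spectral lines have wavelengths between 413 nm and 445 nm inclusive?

Enumerate all n_i → n_f pairs with 1 ≤ n_f < n_i ≤ 5 and compute λ = 1240 / [13.6·1·(1/n_f² − 1/n_i²)].
Lines falling in [413, 445] nm: 5→2 (434.2 nm).

1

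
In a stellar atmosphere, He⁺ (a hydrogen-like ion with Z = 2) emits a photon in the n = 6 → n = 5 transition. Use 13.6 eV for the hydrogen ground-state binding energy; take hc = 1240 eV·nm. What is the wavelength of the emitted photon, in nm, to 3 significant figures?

1860 nm

For Z = 2 the level energies scale as Z², so the effective Rydberg energy is 13.6 × 4 = 54.40 eV.
ΔE = 54.40 × (1/5² − 1/6²) = 54.40 × 0.01222 = 0.6649 eV.
λ = hc/ΔE = 1240 / 0.6649 = 1860 nm.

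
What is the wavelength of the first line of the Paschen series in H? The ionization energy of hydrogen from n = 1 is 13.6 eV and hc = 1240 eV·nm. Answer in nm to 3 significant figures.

1880 nm

The Paschen series terminates on n_f = 3; the first line has n_i = 3+1 = 4.
ΔE = 13.60 × (1/3² − 1/4²) = 0.6611 eV.
λ = 1240 / 0.6611 = 1880 nm.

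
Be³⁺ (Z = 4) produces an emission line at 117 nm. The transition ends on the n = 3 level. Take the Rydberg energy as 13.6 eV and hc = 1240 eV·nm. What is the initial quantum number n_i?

The photon energy is ΔE = hc/λ = 1240 / 117 = 10.60 eV.
With Z = 4, ΔE = 217.6 × (1/n_f² − 1/n_i²), so 1/n_f² − 1/n_i² = 0.04871.
With n_f = 3: 1/n_i² = 1/9 − 0.04871 = 0.06241, so n_i ≈ 4.00.

n_i = 4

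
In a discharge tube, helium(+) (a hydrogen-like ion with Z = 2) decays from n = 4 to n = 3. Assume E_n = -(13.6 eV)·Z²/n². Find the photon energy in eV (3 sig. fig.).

The Bohr energies scale as Z², so for Z = 2: E_n = −54.40/n² eV.
E_4 = −54.40/16 = −3.400 eV and E_3 = −54.40/9 = −6.044 eV.
The photon energy is |E_4 − E_3| = 2.64 eV.

2.64 eV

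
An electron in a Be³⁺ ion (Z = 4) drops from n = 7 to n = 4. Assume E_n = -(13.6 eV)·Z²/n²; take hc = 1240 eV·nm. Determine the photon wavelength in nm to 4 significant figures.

For Z = 4 the level energies scale as Z², so the effective Rydberg energy is 13.6 × 16 = 217.6 eV.
ΔE = 217.6 × (1/4² − 1/7²) = 217.6 × 0.04209 = 9.159 eV.
λ = hc/ΔE = 1240 / 9.159 = 135.4 nm.

135.4 nm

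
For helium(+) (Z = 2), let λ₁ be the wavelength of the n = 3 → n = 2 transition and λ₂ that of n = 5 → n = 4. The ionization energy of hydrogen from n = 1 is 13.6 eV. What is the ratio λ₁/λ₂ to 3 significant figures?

λ ∝ 1/ΔE ∝ 1/(1/n_f² − 1/n_i²), and the Z² and hc factors cancel in the ratio.
λ₁/λ₂ = (1/4² − 1/5²)/(1/2² − 1/3²) = 0.02250/0.1389 = 0.162.

0.162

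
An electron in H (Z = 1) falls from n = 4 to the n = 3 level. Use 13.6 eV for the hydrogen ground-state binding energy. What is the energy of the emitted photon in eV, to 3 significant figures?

0.661 eV

E_4 = −13.60/16 = −0.8500 eV and E_3 = −13.60/9 = −1.511 eV.
The photon energy is |E_4 − E_3| = 0.661 eV.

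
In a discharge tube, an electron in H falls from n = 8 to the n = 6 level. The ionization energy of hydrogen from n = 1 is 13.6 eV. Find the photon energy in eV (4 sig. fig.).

0.1653 eV

E_8 = −13.60/64 = −0.2125 eV and E_6 = −13.60/36 = −0.3778 eV.
The photon energy is |E_8 − E_6| = 0.1653 eV.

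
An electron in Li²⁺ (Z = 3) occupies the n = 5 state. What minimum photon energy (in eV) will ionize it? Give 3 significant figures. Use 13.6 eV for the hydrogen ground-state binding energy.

E_n = −13.6 Z²/n² = −122.4/n² eV for Z = 3.
E_5 = −122.4/25 = −4.90 eV, so ionization (to E = 0) requires 4.90 eV.

4.90 eV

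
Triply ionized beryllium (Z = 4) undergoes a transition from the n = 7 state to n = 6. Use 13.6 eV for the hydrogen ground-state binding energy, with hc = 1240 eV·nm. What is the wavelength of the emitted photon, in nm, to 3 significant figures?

For Z = 4 the level energies scale as Z², so the effective Rydberg energy is 13.6 × 16 = 217.6 eV.
ΔE = 217.6 × (1/6² − 1/7²) = 217.6 × 0.007370 = 1.604 eV.
λ = hc/ΔE = 1240 / 1.604 = 773 nm.

773 nm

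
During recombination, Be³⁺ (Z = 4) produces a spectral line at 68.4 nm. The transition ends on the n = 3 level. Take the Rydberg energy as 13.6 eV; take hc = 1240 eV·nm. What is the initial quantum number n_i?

n_i = 6

The photon energy is ΔE = hc/λ = 1240 / 68.4 = 18.13 eV.
With Z = 4, ΔE = 217.6 × (1/n_f² − 1/n_i²), so 1/n_f² − 1/n_i² = 0.08331.
With n_f = 3: 1/n_i² = 1/9 − 0.08331 = 0.02780, so n_i ≈ 6.00.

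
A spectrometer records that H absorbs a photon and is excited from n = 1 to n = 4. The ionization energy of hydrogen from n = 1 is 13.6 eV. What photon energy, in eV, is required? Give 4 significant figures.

E_4 = −13.60/16 = −0.8500 eV and E_1 = −13.60/1 = −13.60 eV.
The photon energy is |E_4 − E_1| = 12.75 eV.

12.75 eV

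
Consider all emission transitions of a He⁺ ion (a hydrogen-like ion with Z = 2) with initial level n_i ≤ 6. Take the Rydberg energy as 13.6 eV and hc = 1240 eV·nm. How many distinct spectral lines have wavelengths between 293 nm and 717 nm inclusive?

Enumerate all n_i → n_f pairs with 1 ≤ n_f < n_i ≤ 6 and compute λ = 1240 / [13.6·4·(1/n_f² − 1/n_i²)].
Lines falling in [293, 717] nm: 5→3 (320.5 nm), 4→3 (468.9 nm), 6→4 (656.5 nm).

3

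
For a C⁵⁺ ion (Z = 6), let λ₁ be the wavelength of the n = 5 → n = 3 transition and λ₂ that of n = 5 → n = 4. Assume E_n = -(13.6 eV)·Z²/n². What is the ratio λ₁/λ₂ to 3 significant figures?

0.316

λ ∝ 1/ΔE ∝ 1/(1/n_f² − 1/n_i²), and the Z² and hc factors cancel in the ratio.
λ₁/λ₂ = (1/4² − 1/5²)/(1/3² − 1/5²) = 0.02250/0.07111 = 0.316.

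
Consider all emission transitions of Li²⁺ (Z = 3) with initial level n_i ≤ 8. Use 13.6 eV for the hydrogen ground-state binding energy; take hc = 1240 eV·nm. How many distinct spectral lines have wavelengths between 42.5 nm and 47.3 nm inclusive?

3

Enumerate all n_i → n_f pairs with 1 ≤ n_f < n_i ≤ 8 and compute λ = 1240 / [13.6·9·(1/n_f² − 1/n_i²)].
Lines falling in [42.5, 47.3] nm: 8→2 (43.22 nm), 7→2 (44.12 nm), 6→2 (45.59 nm).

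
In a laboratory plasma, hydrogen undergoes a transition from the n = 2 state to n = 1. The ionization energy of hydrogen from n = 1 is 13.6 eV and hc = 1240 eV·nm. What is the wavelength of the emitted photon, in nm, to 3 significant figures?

122 nm

ΔE = 13.60 × (1/1² − 1/2²) = 13.60 × 0.7500 = 10.20 eV.
λ = hc/ΔE = 1240 / 10.20 = 122 nm.
This line belongs to the Lyman series.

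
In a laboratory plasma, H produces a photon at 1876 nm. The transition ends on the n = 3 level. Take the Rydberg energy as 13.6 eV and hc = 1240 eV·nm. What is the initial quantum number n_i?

n_i = 4

The photon energy is ΔE = hc/λ = 1240 / 1876 = 0.6610 eV.
With Z = 1, ΔE = 13.60 × (1/n_f² − 1/n_i²), so 1/n_f² − 1/n_i² = 0.04860.
With n_f = 3: 1/n_i² = 1/9 − 0.04860 = 0.06251, so n_i ≈ 4.00.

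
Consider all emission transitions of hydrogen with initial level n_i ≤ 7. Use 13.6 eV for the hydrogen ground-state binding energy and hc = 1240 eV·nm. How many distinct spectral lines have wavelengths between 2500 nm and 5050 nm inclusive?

3

Enumerate all n_i → n_f pairs with 1 ≤ n_f < n_i ≤ 7 and compute λ = 1240 / [13.6·1·(1/n_f² − 1/n_i²)].
Lines falling in [2500, 5050] nm: 6→4 (2626 nm), 5→4 (4052 nm), 7→5 (4654 nm).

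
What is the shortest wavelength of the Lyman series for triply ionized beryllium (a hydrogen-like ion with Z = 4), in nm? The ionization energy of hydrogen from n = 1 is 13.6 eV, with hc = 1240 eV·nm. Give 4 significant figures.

The Lyman series has lower level n_f = 1; the series limit corresponds to n_i → ∞.
ΔE_max = 13.6 × 16 / 1² = 217.6 eV.
λ_min = 1240 / 217.6 = 5.699 nm.

5.699 nm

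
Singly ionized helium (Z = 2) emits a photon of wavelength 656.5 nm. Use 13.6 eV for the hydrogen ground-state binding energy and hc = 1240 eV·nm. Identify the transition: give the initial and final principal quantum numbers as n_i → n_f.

n_i = 6, n_f = 4

The photon energy is ΔE = hc/λ = 1240 / 656.5 = 1.889 eV.
With Z = 2, ΔE = 54.40 × (1/n_f² − 1/n_i²), so 1/n_f² − 1/n_i² = 0.03472.
Trying n_f = 4 gives 1/n_i² = 0.02778, i.e. n_i ≈ 6; this pair matches.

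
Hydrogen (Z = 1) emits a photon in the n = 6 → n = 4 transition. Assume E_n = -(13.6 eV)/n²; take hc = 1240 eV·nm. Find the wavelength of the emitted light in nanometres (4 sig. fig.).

2626 nm

ΔE = 13.60 × (1/4² − 1/6²) = 13.60 × 0.03472 = 0.4722 eV.
λ = hc/ΔE = 1240 / 0.4722 = 2626 nm.
This line belongs to the Brackett series.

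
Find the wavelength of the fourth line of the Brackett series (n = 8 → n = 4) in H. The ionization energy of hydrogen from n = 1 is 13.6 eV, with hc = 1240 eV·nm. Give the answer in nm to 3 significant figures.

The Brackett series terminates on n_f = 4; the fourth line has n_i = 4+4 = 8.
ΔE = 13.60 × (1/4² − 1/8²) = 0.6375 eV.
λ = 1240 / 0.6375 = 1950 nm.

1950 nm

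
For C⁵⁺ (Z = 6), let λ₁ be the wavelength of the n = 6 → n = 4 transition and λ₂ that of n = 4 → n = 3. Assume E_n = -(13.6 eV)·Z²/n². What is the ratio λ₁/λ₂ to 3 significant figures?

λ ∝ 1/ΔE ∝ 1/(1/n_f² − 1/n_i²), and the Z² and hc factors cancel in the ratio.
λ₁/λ₂ = (1/3² − 1/4²)/(1/4² − 1/6²) = 0.04861/0.03472 = 1.40.

1.40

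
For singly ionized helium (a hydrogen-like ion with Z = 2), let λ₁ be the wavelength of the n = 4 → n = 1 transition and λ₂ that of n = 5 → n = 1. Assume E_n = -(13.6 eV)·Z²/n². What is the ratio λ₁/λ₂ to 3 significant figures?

1.02

λ ∝ 1/ΔE ∝ 1/(1/n_f² − 1/n_i²), and the Z² and hc factors cancel in the ratio.
λ₁/λ₂ = (1/1² − 1/5²)/(1/1² − 1/4²) = 0.9600/0.9375 = 1.02.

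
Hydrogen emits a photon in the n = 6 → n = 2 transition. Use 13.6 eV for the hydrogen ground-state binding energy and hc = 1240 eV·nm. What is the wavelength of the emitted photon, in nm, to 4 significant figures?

410.3 nm

ΔE = 13.60 × (1/2² − 1/6²) = 13.60 × 0.2222 = 3.022 eV.
λ = hc/ΔE = 1240 / 3.022 = 410.3 nm.
This line belongs to the Balmer series.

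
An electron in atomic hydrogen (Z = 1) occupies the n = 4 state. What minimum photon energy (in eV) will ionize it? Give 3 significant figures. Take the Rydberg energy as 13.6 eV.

0.850 eV

E_4 = −13.60/16 = −0.850 eV, so ionization (to E = 0) requires 0.850 eV.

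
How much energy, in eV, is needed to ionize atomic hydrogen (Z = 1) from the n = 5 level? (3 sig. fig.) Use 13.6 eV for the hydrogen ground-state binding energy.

E_5 = −13.60/25 = −0.544 eV, so ionization (to E = 0) requires 0.544 eV.

0.544 eV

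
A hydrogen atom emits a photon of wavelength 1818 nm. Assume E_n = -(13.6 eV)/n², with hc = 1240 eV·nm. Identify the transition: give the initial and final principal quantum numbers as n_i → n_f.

n_i = 9, n_f = 4

The photon energy is ΔE = hc/λ = 1240 / 1818 = 0.6821 eV.
With Z = 1, ΔE = 13.60 × (1/n_f² − 1/n_i²), so 1/n_f² − 1/n_i² = 0.05015.
Trying n_f = 4 gives 1/n_i² = 0.01235, i.e. n_i ≈ 9; this pair matches.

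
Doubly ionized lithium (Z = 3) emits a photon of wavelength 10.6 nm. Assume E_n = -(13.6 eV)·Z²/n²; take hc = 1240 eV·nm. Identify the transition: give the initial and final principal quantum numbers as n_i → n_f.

n_i = 5, n_f = 1

The photon energy is ΔE = hc/λ = 1240 / 10.6 = 117.0 eV.
With Z = 3, ΔE = 122.4 × (1/n_f² − 1/n_i²), so 1/n_f² − 1/n_i² = 0.9557.
Trying n_f = 1 gives 1/n_i² = 0.04427, i.e. n_i ≈ 5; this pair matches.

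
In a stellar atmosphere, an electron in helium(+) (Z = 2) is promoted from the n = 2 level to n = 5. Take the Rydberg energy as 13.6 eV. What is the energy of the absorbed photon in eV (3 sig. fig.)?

The Bohr energies scale as Z², so for Z = 2: E_n = −54.40/n² eV.
E_5 = −54.40/25 = −2.176 eV and E_2 = −54.40/4 = −13.60 eV.
The photon energy is |E_5 − E_2| = 11.4 eV.

11.4 eV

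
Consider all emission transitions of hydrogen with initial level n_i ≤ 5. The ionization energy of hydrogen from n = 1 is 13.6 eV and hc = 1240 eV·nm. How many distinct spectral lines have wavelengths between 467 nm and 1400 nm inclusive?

3

Enumerate all n_i → n_f pairs with 1 ≤ n_f < n_i ≤ 5 and compute λ = 1240 / [13.6·1·(1/n_f² − 1/n_i²)].
Lines falling in [467, 1400] nm: 4→2 (486.3 nm), 3→2 (656.5 nm), 5→3 (1282 nm).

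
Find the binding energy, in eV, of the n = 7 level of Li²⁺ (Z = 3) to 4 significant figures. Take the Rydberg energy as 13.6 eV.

E_n = −13.6 Z²/n² = −122.4/n² eV for Z = 3.
E_7 = −122.4/49 = −2.498 eV, so ionization (to E = 0) requires 2.498 eV.

2.498 eV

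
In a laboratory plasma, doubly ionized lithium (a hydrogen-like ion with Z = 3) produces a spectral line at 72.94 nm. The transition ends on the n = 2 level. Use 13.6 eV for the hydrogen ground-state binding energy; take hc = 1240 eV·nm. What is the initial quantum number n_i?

The photon energy is ΔE = hc/λ = 1240 / 72.94 = 17.00 eV.
With Z = 3, ΔE = 122.4 × (1/n_f² − 1/n_i²), so 1/n_f² − 1/n_i² = 0.1389.
With n_f = 2: 1/n_i² = 1/4 − 0.1389 = 0.1111, so n_i ≈ 3.00.

n_i = 3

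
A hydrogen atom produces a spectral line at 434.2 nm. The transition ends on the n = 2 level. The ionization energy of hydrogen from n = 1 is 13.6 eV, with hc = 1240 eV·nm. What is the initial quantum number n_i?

n_i = 5

The photon energy is ΔE = hc/λ = 1240 / 434.2 = 2.856 eV.
With Z = 1, ΔE = 13.60 × (1/n_f² − 1/n_i²), so 1/n_f² − 1/n_i² = 0.2100.
With n_f = 2: 1/n_i² = 1/4 − 0.2100 = 0.04001, so n_i ≈ 5.00.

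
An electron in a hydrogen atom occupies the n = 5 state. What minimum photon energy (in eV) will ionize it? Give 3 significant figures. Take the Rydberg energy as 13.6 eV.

0.544 eV

E_5 = −13.60/25 = −0.544 eV, so ionization (to E = 0) requires 0.544 eV.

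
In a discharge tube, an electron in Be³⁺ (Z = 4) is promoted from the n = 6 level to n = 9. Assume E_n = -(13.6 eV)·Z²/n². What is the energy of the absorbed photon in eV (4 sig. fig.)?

The Bohr energies scale as Z², so for Z = 4: E_n = −217.6/n² eV.
E_9 = −217.6/81 = −2.686 eV and E_6 = −217.6/36 = −6.044 eV.
The photon energy is |E_9 − E_6| = 3.358 eV.

3.358 eV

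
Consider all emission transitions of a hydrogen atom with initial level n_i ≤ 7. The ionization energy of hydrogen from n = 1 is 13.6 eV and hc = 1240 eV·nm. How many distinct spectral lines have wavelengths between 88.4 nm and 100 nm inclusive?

Enumerate all n_i → n_f pairs with 1 ≤ n_f < n_i ≤ 7 and compute λ = 1240 / [13.6·1·(1/n_f² − 1/n_i²)].
Lines falling in [88.4, 100] nm: 7→1 (93.08 nm), 6→1 (93.78 nm), 5→1 (94.98 nm), 4→1 (97.25 nm).

4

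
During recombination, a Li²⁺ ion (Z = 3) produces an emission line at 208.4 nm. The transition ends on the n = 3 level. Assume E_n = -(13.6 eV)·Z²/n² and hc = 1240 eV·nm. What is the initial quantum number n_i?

The photon energy is ΔE = hc/λ = 1240 / 208.4 = 5.950 eV.
With Z = 3, ΔE = 122.4 × (1/n_f² − 1/n_i²), so 1/n_f² − 1/n_i² = 0.04861.
With n_f = 3: 1/n_i² = 1/9 − 0.04861 = 0.06250, so n_i ≈ 4.00.

n_i = 4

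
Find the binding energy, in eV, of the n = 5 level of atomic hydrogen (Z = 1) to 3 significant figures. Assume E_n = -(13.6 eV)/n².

E_5 = −13.60/25 = −0.544 eV, so ionization (to E = 0) requires 0.544 eV.

0.544 eV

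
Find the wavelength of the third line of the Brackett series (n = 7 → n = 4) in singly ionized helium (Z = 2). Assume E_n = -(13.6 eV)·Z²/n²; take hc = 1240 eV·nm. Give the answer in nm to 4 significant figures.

The Brackett series terminates on n_f = 4; the third line has n_i = 4+3 = 7.
ΔE = 54.40 × (1/4² − 1/7²) = 2.290 eV.
λ = 1240 / 2.290 = 541.5 nm.

541.5 nm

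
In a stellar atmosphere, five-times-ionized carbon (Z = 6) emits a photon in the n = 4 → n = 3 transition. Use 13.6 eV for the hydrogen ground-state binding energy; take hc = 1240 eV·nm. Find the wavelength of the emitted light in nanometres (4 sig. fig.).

For Z = 6 the level energies scale as Z², so the effective Rydberg energy is 13.6 × 36 = 489.6 eV.
ΔE = 489.6 × (1/3² − 1/4²) = 489.6 × 0.04861 = 23.80 eV.
λ = hc/ΔE = 1240 / 23.80 = 52.10 nm.

52.10 nm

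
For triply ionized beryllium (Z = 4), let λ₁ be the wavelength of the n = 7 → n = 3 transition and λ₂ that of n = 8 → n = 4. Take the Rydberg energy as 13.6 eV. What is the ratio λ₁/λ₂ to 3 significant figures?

λ ∝ 1/ΔE ∝ 1/(1/n_f² − 1/n_i²), and the Z² and hc factors cancel in the ratio.
λ₁/λ₂ = (1/4² − 1/8²)/(1/3² − 1/7²) = 0.04688/0.09070 = 0.517.

0.517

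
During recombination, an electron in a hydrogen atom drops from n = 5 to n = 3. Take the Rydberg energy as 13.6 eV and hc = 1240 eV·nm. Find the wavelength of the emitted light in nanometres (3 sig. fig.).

ΔE = 13.60 × (1/3² − 1/5²) = 13.60 × 0.07111 = 0.9671 eV.
λ = hc/ΔE = 1240 / 0.9671 = 1280 nm.

1280 nm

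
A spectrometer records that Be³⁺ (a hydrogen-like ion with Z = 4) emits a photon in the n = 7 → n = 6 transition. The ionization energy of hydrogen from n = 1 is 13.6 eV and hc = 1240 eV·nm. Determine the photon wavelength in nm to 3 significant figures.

For Z = 4 the level energies scale as Z², so the effective Rydberg energy is 13.6 × 16 = 217.6 eV.
ΔE = 217.6 × (1/6² − 1/7²) = 217.6 × 0.007370 = 1.604 eV.
λ = hc/ΔE = 1240 / 1.604 = 773 nm.

773 nm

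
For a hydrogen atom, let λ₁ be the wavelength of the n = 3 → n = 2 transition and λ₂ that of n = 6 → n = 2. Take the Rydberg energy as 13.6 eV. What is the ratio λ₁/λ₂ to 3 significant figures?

λ ∝ 1/ΔE ∝ 1/(1/n_f² − 1/n_i²), and the Z² and hc factors cancel in the ratio.
λ₁/λ₂ = (1/2² − 1/6²)/(1/2² − 1/3²) = 0.2222/0.1389 = 1.60.

1.60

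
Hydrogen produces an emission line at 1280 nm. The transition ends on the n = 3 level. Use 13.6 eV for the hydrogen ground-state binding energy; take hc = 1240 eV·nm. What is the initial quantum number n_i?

The photon energy is ΔE = hc/λ = 1240 / 1280 = 0.9688 eV.
With Z = 1, ΔE = 13.60 × (1/n_f² − 1/n_i²), so 1/n_f² − 1/n_i² = 0.07123.
With n_f = 3: 1/n_i² = 1/9 − 0.07123 = 0.03988, so n_i ≈ 5.01.

n_i = 5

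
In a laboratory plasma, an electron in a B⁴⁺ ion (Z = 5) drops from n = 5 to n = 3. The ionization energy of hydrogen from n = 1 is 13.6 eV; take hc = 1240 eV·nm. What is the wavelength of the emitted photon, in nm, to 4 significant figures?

For Z = 5 the level energies scale as Z², so the effective Rydberg energy is 13.6 × 25 = 340.0 eV.
ΔE = 340.0 × (1/3² − 1/5²) = 340.0 × 0.07111 = 24.18 eV.
λ = hc/ΔE = 1240 / 24.18 = 51.29 nm.

51.29 nm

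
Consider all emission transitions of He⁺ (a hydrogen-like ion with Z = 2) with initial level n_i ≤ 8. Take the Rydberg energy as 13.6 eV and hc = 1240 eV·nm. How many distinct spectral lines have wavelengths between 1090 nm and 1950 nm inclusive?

3

Enumerate all n_i → n_f pairs with 1 ≤ n_f < n_i ≤ 8 and compute λ = 1240 / [13.6·4·(1/n_f² − 1/n_i²)].
Lines falling in [1090, 1950] nm: 7→5 (1163 nm), 6→5 (1865 nm), 8→6 (1876 nm).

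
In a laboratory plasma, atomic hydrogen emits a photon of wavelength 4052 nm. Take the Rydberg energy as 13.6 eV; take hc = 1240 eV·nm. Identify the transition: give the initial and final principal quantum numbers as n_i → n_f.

The photon energy is ΔE = hc/λ = 1240 / 4052 = 0.3060 eV.
With Z = 1, ΔE = 13.60 × (1/n_f² − 1/n_i²), so 1/n_f² − 1/n_i² = 0.02250.
Trying n_f = 4 gives 1/n_i² = 0.04000, i.e. n_i ≈ 5; this pair matches.

n_i = 5, n_f = 4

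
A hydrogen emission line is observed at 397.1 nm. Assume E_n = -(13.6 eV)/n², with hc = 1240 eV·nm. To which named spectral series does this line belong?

ΔE = 1240/397.1 = 3.123 eV.
This matches 13.6 × (1/2² − 1/7²), so n_f = 2: the Balmer series.

Balmer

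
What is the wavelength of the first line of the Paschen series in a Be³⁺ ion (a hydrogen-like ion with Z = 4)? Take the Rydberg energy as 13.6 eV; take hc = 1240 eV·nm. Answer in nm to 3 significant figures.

The Paschen series terminates on n_f = 3; the first line has n_i = 3+1 = 4.
ΔE = 217.6 × (1/3² − 1/4²) = 10.58 eV.
λ = 1240 / 10.58 = 117 nm.

117 nm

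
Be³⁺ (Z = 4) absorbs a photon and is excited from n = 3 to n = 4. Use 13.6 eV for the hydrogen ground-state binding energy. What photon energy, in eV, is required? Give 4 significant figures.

The Bohr energies scale as Z², so for Z = 4: E_n = −217.6/n² eV.
E_4 = −217.6/16 = −13.60 eV and E_3 = −217.6/9 = −24.18 eV.
The photon energy is |E_4 − E_3| = 10.58 eV.

10.58 eV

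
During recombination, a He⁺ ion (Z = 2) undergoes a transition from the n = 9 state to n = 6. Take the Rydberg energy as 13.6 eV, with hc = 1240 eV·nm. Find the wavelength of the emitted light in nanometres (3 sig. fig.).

1480 nm

For Z = 2 the level energies scale as Z², so the effective Rydberg energy is 13.6 × 4 = 54.40 eV.
ΔE = 54.40 × (1/6² − 1/9²) = 54.40 × 0.01543 = 0.8395 eV.
λ = hc/ΔE = 1240 / 0.8395 = 1480 nm.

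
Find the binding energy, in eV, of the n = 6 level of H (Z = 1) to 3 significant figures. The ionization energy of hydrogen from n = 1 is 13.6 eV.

0.378 eV

E_6 = −13.60/36 = −0.378 eV, so ionization (to E = 0) requires 0.378 eV.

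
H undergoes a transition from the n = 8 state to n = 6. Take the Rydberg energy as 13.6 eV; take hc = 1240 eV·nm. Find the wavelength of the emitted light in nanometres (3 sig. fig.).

7500 nm

ΔE = 13.60 × (1/6² − 1/8²) = 13.60 × 0.01215 = 0.1653 eV.
λ = hc/ΔE = 1240 / 0.1653 = 7500 nm.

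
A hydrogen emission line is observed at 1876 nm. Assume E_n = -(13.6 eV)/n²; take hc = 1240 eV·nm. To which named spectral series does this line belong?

ΔE = 1240/1876 = 0.6610 eV.
This matches 13.6 × (1/3² − 1/4²), so n_f = 3: the Paschen series.

Paschen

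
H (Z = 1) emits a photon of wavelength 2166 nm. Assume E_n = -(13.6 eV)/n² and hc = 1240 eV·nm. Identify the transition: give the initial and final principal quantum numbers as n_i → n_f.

n_i = 7, n_f = 4

The photon energy is ΔE = hc/λ = 1240 / 2166 = 0.5725 eV.
With Z = 1, ΔE = 13.60 × (1/n_f² − 1/n_i²), so 1/n_f² − 1/n_i² = 0.04209.
Trying n_f = 4 gives 1/n_i² = 0.02041, i.e. n_i ≈ 7; this pair matches.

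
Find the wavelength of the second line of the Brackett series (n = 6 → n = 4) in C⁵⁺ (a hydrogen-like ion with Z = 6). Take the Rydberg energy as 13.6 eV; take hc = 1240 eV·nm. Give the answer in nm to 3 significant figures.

The Brackett series terminates on n_f = 4; the second line has n_i = 4+2 = 6.
ΔE = 489.6 × (1/4² − 1/6²) = 17.00 eV.
λ = 1240 / 17.00 = 72.9 nm.

72.9 nm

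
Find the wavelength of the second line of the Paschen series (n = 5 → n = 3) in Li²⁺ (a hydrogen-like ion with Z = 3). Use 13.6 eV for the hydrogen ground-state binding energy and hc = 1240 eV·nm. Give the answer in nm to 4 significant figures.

142.5 nm

The Paschen series terminates on n_f = 3; the second line has n_i = 3+2 = 5.
ΔE = 122.4 × (1/3² − 1/5²) = 8.704 eV.
λ = 1240 / 8.704 = 142.5 nm.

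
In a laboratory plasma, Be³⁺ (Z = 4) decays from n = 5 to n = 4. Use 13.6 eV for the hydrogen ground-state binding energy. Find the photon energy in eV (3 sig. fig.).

4.90 eV

The Bohr energies scale as Z², so for Z = 4: E_n = −217.6/n² eV.
E_5 = −217.6/25 = −8.704 eV and E_4 = −217.6/16 = −13.60 eV.
The photon energy is |E_5 − E_4| = 4.90 eV.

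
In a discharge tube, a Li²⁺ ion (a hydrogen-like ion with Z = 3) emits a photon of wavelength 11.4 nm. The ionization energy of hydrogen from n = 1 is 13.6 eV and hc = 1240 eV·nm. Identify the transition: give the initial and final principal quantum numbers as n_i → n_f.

n_i = 3, n_f = 1

The photon energy is ΔE = hc/λ = 1240 / 11.4 = 108.8 eV.
With Z = 3, ΔE = 122.4 × (1/n_f² − 1/n_i²), so 1/n_f² − 1/n_i² = 0.8887.
Trying n_f = 1 gives 1/n_i² = 0.1113, i.e. n_i ≈ 3; this pair matches.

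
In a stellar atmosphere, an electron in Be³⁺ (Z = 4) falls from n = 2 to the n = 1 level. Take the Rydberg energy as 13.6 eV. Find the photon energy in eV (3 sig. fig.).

163 eV

The Bohr energies scale as Z², so for Z = 4: E_n = −217.6/n² eV.
E_2 = −217.6/4 = −54.40 eV and E_1 = −217.6/1 = −217.6 eV.
The photon energy is |E_2 − E_1| = 163 eV.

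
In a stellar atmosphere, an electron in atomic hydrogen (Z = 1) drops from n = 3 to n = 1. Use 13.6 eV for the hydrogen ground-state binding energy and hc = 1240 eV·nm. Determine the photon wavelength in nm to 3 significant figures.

103 nm

ΔE = 13.60 × (1/1² − 1/3²) = 13.60 × 0.8889 = 12.09 eV.
λ = hc/ΔE = 1240 / 12.09 = 103 nm.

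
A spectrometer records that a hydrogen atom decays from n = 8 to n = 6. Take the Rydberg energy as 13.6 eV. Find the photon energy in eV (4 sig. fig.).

0.1653 eV

E_8 = −13.60/64 = −0.2125 eV and E_6 = −13.60/36 = −0.3778 eV.
The photon energy is |E_8 − E_6| = 0.1653 eV.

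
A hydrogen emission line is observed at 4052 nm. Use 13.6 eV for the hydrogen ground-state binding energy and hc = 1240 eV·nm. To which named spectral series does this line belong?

ΔE = 1240/4052 = 0.3060 eV.
This matches 13.6 × (1/4² − 1/5²), so n_f = 4: the Brackett series.

Brackett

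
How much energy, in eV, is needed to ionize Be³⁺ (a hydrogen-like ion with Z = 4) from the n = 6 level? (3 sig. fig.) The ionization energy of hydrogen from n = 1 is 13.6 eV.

6.04 eV

E_n = −13.6 Z²/n² = −217.6/n² eV for Z = 4.
E_6 = −217.6/36 = −6.04 eV, so ionization (to E = 0) requires 6.04 eV.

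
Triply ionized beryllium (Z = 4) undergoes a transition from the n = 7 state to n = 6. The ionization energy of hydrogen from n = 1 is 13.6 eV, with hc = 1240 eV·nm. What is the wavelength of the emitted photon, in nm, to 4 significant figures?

773.2 nm

For Z = 4 the level energies scale as Z², so the effective Rydberg energy is 13.6 × 16 = 217.6 eV.
ΔE = 217.6 × (1/6² − 1/7²) = 217.6 × 0.007370 = 1.604 eV.
λ = hc/ΔE = 1240 / 1.604 = 773.2 nm.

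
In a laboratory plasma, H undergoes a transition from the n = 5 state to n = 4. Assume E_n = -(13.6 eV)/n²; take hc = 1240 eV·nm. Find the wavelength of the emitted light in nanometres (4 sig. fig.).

ΔE = 13.60 × (1/4² − 1/5²) = 13.60 × 0.02250 = 0.3060 eV.
λ = hc/ΔE = 1240 / 0.3060 = 4052 nm.
This line belongs to the Brackett series.

4052 nm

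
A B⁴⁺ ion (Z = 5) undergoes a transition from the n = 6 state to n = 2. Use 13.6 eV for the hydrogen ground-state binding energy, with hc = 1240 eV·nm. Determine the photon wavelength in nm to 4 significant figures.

16.41 nm

For Z = 5 the level energies scale as Z², so the effective Rydberg energy is 13.6 × 25 = 340.0 eV.
ΔE = 340.0 × (1/2² − 1/6²) = 340.0 × 0.2222 = 75.56 eV.
λ = hc/ΔE = 1240 / 75.56 = 16.41 nm.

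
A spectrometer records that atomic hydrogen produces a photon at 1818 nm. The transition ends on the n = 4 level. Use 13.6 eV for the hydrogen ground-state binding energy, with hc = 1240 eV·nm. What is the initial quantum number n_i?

n_i = 9

The photon energy is ΔE = hc/λ = 1240 / 1818 = 0.6821 eV.
With Z = 1, ΔE = 13.60 × (1/n_f² − 1/n_i²), so 1/n_f² − 1/n_i² = 0.05015.
With n_f = 4: 1/n_i² = 1/16 − 0.05015 = 0.01235, so n_i ≈ 9.00.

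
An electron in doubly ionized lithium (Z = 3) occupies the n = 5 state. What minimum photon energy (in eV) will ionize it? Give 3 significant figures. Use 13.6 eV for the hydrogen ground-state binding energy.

4.90 eV

E_n = −13.6 Z²/n² = −122.4/n² eV for Z = 3.
E_5 = −122.4/25 = −4.90 eV, so ionization (to E = 0) requires 4.90 eV.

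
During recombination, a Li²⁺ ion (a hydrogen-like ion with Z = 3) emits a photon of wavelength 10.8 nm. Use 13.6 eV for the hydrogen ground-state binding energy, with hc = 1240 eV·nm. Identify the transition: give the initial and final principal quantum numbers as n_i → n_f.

n_i = 4, n_f = 1

The photon energy is ΔE = hc/λ = 1240 / 10.8 = 114.8 eV.
With Z = 3, ΔE = 122.4 × (1/n_f² − 1/n_i²), so 1/n_f² − 1/n_i² = 0.9380.
Trying n_f = 1 gives 1/n_i² = 0.06197, i.e. n_i ≈ 4; this pair matches.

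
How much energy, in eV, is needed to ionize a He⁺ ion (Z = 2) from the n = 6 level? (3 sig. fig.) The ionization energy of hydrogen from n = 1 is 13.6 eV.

E_n = −13.6 Z²/n² = −54.40/n² eV for Z = 2.
E_6 = −54.40/36 = −1.51 eV, so ionization (to E = 0) requires 1.51 eV.

1.51 eV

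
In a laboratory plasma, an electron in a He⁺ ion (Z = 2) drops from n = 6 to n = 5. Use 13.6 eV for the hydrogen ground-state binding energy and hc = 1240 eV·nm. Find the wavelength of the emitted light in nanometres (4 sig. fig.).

1865 nm

For Z = 2 the level energies scale as Z², so the effective Rydberg energy is 13.6 × 4 = 54.40 eV.
ΔE = 54.40 × (1/5² − 1/6²) = 54.40 × 0.01222 = 0.6649 eV.
λ = hc/ΔE = 1240 / 0.6649 = 1865 nm.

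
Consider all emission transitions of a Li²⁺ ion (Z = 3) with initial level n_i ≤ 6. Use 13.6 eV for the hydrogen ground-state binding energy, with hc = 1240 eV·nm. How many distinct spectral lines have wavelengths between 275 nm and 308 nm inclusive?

Enumerate all n_i → n_f pairs with 1 ≤ n_f < n_i ≤ 6 and compute λ = 1240 / [13.6·9·(1/n_f² − 1/n_i²)].
Lines falling in [275, 308] nm: 6→4 (291.8 nm).

1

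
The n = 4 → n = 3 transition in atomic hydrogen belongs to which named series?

Paschen

The series is set by the lower level: n_f = 3 is the Paschen series.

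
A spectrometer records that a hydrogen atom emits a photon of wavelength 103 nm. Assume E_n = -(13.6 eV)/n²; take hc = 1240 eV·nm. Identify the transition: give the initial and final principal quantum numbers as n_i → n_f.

The photon energy is ΔE = hc/λ = 1240 / 103 = 12.04 eV.
With Z = 1, ΔE = 13.60 × (1/n_f² − 1/n_i²), so 1/n_f² − 1/n_i² = 0.8852.
Trying n_f = 1 gives 1/n_i² = 0.1148, i.e. n_i ≈ 3; this pair matches.

n_i = 3, n_f = 1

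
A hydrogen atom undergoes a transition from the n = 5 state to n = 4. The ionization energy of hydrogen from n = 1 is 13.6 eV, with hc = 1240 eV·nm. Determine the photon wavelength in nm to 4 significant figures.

ΔE = 13.60 × (1/4² − 1/5²) = 13.60 × 0.02250 = 0.3060 eV.
λ = hc/ΔE = 1240 / 0.3060 = 4052 nm.
This line belongs to the Brackett series.

4052 nm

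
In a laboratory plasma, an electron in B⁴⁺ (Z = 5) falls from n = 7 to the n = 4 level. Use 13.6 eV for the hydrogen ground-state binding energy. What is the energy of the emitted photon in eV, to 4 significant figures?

14.31 eV

The Bohr energies scale as Z², so for Z = 5: E_n = −340.0/n² eV.
E_7 = −340.0/49 = −6.939 eV and E_4 = −340.0/16 = −21.25 eV.
The photon energy is |E_7 − E_4| = 14.31 eV.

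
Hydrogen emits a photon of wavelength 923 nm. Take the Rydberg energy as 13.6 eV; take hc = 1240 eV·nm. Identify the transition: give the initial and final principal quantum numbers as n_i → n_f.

The photon energy is ΔE = hc/λ = 1240 / 923 = 1.343 eV.
With Z = 1, ΔE = 13.60 × (1/n_f² − 1/n_i²), so 1/n_f² − 1/n_i² = 0.09878.
Trying n_f = 3 gives 1/n_i² = 0.01233, i.e. n_i ≈ 9; this pair matches.

n_i = 9, n_f = 3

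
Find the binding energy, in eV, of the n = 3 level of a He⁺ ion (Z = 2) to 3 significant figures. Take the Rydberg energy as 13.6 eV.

6.04 eV

E_n = −13.6 Z²/n² = −54.40/n² eV for Z = 2.
E_3 = −54.40/9 = −6.04 eV, so ionization (to E = 0) requires 6.04 eV.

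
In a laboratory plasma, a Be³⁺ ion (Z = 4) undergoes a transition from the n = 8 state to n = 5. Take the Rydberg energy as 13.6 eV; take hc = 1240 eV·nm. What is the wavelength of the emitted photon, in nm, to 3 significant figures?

234 nm

For Z = 4 the level energies scale as Z², so the effective Rydberg energy is 13.6 × 16 = 217.6 eV.
ΔE = 217.6 × (1/5² − 1/8²) = 217.6 × 0.02438 = 5.304 eV.
λ = hc/ΔE = 1240 / 5.304 = 234 nm.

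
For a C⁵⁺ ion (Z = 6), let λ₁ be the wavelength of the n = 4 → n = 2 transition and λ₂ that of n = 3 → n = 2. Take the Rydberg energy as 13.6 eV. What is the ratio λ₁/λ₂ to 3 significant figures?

λ ∝ 1/ΔE ∝ 1/(1/n_f² − 1/n_i²), and the Z² and hc factors cancel in the ratio.
λ₁/λ₂ = (1/2² − 1/3²)/(1/2² − 1/4²) = 0.1389/0.1875 = 0.741.

0.741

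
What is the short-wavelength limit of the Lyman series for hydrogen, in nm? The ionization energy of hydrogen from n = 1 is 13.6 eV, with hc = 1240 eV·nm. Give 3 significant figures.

The Lyman series has lower level n_f = 1; the series limit corresponds to n_i → ∞.
ΔE_max = 13.6 × 1 / 1² = 13.60 eV.
λ_min = 1240 / 13.60 = 91.2 nm.

91.2 nm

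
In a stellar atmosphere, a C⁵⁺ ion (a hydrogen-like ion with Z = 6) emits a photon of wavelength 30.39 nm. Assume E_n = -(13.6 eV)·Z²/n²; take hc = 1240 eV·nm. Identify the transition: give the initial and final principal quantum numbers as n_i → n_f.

The photon energy is ΔE = hc/λ = 1240 / 30.39 = 40.80 eV.
With Z = 6, ΔE = 489.6 × (1/n_f² − 1/n_i²), so 1/n_f² − 1/n_i² = 0.08334.
Trying n_f = 3 gives 1/n_i² = 0.02777, i.e. n_i ≈ 6; this pair matches.

n_i = 6, n_f = 3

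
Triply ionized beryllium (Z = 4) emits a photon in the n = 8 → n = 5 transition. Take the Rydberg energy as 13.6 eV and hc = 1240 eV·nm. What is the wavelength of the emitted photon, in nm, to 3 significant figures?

For Z = 4 the level energies scale as Z², so the effective Rydberg energy is 13.6 × 16 = 217.6 eV.
ΔE = 217.6 × (1/5² − 1/8²) = 217.6 × 0.02438 = 5.304 eV.
λ = hc/ΔE = 1240 / 5.304 = 234 nm.

234 nm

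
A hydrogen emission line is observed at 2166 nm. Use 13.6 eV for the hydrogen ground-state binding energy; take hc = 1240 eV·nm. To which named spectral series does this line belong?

Brackett

ΔE = 1240/2166 = 0.5725 eV.
This matches 13.6 × (1/4² − 1/7²), so n_f = 4: the Brackett series.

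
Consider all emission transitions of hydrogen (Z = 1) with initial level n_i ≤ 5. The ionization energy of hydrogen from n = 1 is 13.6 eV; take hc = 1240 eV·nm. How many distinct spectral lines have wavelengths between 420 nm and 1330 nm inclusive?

4

Enumerate all n_i → n_f pairs with 1 ≤ n_f < n_i ≤ 5 and compute λ = 1240 / [13.6·1·(1/n_f² − 1/n_i²)].
Lines falling in [420, 1330] nm: 5→2 (434.2 nm), 4→2 (486.3 nm), 3→2 (656.5 nm), 5→3 (1282 nm).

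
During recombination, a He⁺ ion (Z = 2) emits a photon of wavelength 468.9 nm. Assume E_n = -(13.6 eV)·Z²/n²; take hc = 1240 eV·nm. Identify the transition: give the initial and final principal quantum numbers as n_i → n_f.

n_i = 4, n_f = 3

The photon energy is ΔE = hc/λ = 1240 / 468.9 = 2.644 eV.
With Z = 2, ΔE = 54.40 × (1/n_f² − 1/n_i²), so 1/n_f² − 1/n_i² = 0.04861.
Trying n_f = 3 gives 1/n_i² = 0.06250, i.e. n_i ≈ 4; this pair matches.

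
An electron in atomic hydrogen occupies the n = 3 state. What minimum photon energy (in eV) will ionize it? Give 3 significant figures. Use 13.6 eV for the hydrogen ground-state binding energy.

1.51 eV

E_3 = −13.60/9 = −1.51 eV, so ionization (to E = 0) requires 1.51 eV.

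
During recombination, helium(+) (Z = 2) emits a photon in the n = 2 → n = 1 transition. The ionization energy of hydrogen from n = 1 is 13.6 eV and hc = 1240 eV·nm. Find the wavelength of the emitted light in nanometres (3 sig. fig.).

30.4 nm

For Z = 2 the level energies scale as Z², so the effective Rydberg energy is 13.6 × 4 = 54.40 eV.
ΔE = 54.40 × (1/1² − 1/2²) = 54.40 × 0.7500 = 40.80 eV.
λ = hc/ΔE = 1240 / 40.80 = 30.4 nm.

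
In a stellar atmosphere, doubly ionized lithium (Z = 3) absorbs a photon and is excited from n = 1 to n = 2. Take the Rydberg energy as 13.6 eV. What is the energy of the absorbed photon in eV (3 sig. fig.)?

The Bohr energies scale as Z², so for Z = 3: E_n = −122.4/n² eV.
E_2 = −122.4/4 = −30.60 eV and E_1 = −122.4/1 = −122.4 eV.
The photon energy is |E_2 − E_1| = 91.8 eV.

91.8 eV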